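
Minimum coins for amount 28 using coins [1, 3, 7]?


dp[0]=0; dp[i]=1+min(dp[i-c] for c in coins)
...dp[23]=5, dp[24]=4, dp[25]=5, dp[26]=6, dp[27]=5, dp[28]=4
Minimum coins for 28 = 4


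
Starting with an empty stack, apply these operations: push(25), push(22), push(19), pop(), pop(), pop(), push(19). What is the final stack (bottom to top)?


push(25) -> [25]
push(22) -> [25, 22]
push(19) -> [25, 22, 19]
pop() returns 19 -> [25, 22]
pop() returns 22 -> [25]
pop() returns 25 -> []
push(19) -> [19]
Final stack (bottom to top): [19]


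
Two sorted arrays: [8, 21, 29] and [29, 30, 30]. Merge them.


Compare heads, take smaller each step.
Merged: [8, 21, 29, 29, 30, 30]


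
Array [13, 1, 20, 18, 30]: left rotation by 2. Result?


Left rotate by 2: [20, 18, 30, 13, 1]


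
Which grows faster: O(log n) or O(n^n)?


logarithmic grows slower than n^n
O(log n) is asymptotically smaller; O(n^n) grows faster


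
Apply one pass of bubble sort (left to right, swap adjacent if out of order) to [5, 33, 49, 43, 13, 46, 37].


After one pass: [5, 33, 43, 13, 46, 37, 49]


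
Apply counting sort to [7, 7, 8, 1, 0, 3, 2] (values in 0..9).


Count array: [1, 1, 1, 1, 0, 0, 0, 2, 1, 0]
Reconstruct: [0, 1, 2, 3, 7, 7, 8]


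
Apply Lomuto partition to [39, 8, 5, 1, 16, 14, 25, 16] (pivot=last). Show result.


Elements <= 16 go left of pivot.
Result: [8, 5, 1, 16, 14, 16, 25, 39], pivot at index 5


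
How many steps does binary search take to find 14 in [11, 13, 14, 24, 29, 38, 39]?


Search for 14:
[0,6] mid=3 arr[3]=24
[0,2] mid=1 arr[1]=13
[2,2] mid=2 arr[2]=14
Total: 3 comparisons


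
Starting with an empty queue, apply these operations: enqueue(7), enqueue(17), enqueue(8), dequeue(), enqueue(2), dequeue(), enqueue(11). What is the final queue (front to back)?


enqueue(7) -> [7]
enqueue(17) -> [7, 17]
enqueue(8) -> [7, 17, 8]
dequeue() returns 7 -> [17, 8]
enqueue(2) -> [17, 8, 2]
dequeue() returns 17 -> [8, 2]
enqueue(11) -> [8, 2, 11]
Final queue (front to back): [8, 2, 11]


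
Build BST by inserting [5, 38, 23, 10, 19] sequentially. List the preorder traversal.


Root = 5; build tree by BST insertion.
Preorder traversal: [5, 38, 23, 10, 19]


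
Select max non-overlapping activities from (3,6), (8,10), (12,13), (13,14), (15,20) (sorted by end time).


Greedy: pick earliest-ending, then skip overlaps.
Selected (5 activities): [(3, 6), (8, 10), (12, 13), (13, 14), (15, 20)]


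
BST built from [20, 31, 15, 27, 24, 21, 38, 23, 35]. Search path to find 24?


BST root = 20
Search for 24: compare at each node
Path: [20, 31, 27, 24]


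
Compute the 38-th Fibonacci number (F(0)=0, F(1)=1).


F(n)=F(n-1)+F(n-2)
...F(36)=14930352, F(37)=24157817, F(38)=39088169


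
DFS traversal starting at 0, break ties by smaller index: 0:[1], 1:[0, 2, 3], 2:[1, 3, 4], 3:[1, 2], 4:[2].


DFS stack-based: start with [0]
Visit order: [0, 1, 2, 3, 4]


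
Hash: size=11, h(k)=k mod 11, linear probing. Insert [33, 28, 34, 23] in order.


Insertions: 33->slot 0; 28->slot 6; 34->slot 1; 23->slot 2
Table: [33, 34, 23, None, None, None, 28, None, None, None, None]


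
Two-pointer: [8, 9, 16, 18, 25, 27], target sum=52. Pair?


Two pointers: lo=0, hi=5
Found pair: (25, 27) summing to 52


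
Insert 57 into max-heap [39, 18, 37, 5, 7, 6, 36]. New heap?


Append 57: [39, 18, 37, 5, 7, 6, 36, 57]
Bubble up: swap idx 7(57) with idx 3(5); swap idx 3(57) with idx 1(18); swap idx 1(57) with idx 0(39)
Result: [57, 39, 37, 18, 7, 6, 36, 5]


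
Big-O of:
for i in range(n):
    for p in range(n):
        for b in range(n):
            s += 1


Per nesting level: O(n) * O(n) * O(n) = O(n^3)
Complexity: O(n^3)


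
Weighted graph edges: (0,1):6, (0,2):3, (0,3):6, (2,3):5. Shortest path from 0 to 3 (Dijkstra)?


Dijkstra from 0:
Distances: {0: 0, 1: 6, 2: 3, 3: 6}
Shortest distance to 3 = 6, path = [0, 3]


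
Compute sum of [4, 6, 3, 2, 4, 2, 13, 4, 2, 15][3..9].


Prefix sums: [0, 4, 10, 13, 15, 19, 21, 34, 38, 40, 55]
Sum[3..9] = prefix[10] - prefix[3] = 55 - 13 = 42


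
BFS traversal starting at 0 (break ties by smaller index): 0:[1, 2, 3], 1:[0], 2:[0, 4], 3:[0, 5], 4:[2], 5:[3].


BFS queue: start with [0]
Visit order: [0, 1, 2, 3, 4, 5]


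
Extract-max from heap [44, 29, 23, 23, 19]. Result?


Max = 44
Replace root with last, heapify down
Resulting heap: [29, 23, 23, 19]


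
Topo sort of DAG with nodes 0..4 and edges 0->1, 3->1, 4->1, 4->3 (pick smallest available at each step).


Kahn's algorithm, process smallest node first
Order: [0, 2, 4, 3, 1]


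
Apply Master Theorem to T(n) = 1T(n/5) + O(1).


a=1, b=5, c=0. log_5(1)=0 = c=0. Case 2: O(n^c log n) = O(log n)
Complexity: O(log n)


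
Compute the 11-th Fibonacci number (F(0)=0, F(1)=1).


F(n)=F(n-1)+F(n-2)
...F(9)=34, F(10)=55, F(11)=89


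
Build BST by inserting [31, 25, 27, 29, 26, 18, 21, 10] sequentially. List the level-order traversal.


Root = 31; build tree by BST insertion.
Level-Order traversal: [31, 25, 18, 27, 10, 21, 26, 29]


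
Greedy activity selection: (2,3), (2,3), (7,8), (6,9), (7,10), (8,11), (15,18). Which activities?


Greedy: pick earliest-ending, then skip overlaps.
Selected (4 activities): [(2, 3), (7, 8), (8, 11), (15, 18)]


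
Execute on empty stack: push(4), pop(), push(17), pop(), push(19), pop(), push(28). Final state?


push(4) -> [4]
pop() returns 4 -> []
push(17) -> [17]
pop() returns 17 -> []
push(19) -> [19]
pop() returns 19 -> []
push(28) -> [28]
Final stack (bottom to top): [28]


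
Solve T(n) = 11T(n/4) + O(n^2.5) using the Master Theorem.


a=11, b=4, c=2.5. log_4(11)=1.730 < c=2.5. Case 3: O(n^c) = O(n^2.500)
Complexity: O(n^2.500)


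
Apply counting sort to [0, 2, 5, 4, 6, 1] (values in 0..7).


Count array: [1, 1, 1, 0, 1, 1, 1, 0]
Reconstruct: [0, 1, 2, 4, 5, 6]


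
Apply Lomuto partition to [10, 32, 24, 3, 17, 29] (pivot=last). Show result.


Elements <= 29 go left of pivot.
Result: [10, 24, 3, 17, 29, 32], pivot at index 4


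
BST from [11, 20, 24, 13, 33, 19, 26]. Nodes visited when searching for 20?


BST root = 11
Search for 20: compare at each node
Path: [11, 20]


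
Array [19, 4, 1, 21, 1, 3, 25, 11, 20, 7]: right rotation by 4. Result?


Right rotate by 4: [25, 11, 20, 7, 19, 4, 1, 21, 1, 3]


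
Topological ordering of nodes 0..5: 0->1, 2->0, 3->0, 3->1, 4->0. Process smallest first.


Kahn's algorithm, process smallest node first
Order: [2, 3, 4, 0, 1, 5]


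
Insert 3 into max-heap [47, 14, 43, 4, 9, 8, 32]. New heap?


Append 3: [47, 14, 43, 4, 9, 8, 32, 3]
Bubble up: no swaps needed
Result: [47, 14, 43, 4, 9, 8, 32, 3]


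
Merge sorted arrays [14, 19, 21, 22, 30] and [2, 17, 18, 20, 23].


Compare heads, take smaller each step.
Merged: [2, 14, 17, 18, 19, 20, 21, 22, 23, 30]


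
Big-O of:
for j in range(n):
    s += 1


Per nesting level: O(n) = O(n)
Complexity: O(n)


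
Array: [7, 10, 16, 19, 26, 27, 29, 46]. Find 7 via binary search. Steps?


Search for 7:
[0,7] mid=3 arr[3]=19
[0,2] mid=1 arr[1]=10
[0,0] mid=0 arr[0]=7
Total: 3 comparisons


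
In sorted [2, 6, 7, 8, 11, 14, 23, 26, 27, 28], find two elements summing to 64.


Two pointers: lo=0, hi=9
No pair sums to 64


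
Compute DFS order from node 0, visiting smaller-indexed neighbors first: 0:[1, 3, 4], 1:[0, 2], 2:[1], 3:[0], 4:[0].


DFS stack-based: start with [0]
Visit order: [0, 1, 2, 3, 4]


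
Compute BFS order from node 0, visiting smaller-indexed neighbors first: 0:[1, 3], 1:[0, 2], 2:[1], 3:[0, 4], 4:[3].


BFS queue: start with [0]
Visit order: [0, 1, 3, 2, 4]


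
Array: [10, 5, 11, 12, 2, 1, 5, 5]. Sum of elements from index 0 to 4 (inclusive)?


Prefix sums: [0, 10, 15, 26, 38, 40, 41, 46, 51]
Sum[0..4] = prefix[5] - prefix[0] = 40 - 0 = 40


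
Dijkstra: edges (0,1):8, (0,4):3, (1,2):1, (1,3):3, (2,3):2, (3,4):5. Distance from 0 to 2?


Dijkstra from 0:
Distances: {0: 0, 1: 8, 2: 9, 3: 8, 4: 3}
Shortest distance to 2 = 9, path = [0, 1, 2]


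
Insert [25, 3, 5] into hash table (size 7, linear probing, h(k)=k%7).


Insertions: 25->slot 4; 3->slot 3; 5->slot 5
Table: [None, None, None, 3, 25, 5, None]


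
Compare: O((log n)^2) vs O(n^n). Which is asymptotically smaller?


polylogarithmic grows slower than n^n
O((log n)^2) is asymptotically smaller; O(n^n) grows faster


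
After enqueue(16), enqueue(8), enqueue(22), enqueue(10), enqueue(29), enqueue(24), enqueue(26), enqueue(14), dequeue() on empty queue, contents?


enqueue(16) -> [16]
enqueue(8) -> [16, 8]
enqueue(22) -> [16, 8, 22]
enqueue(10) -> [16, 8, 22, 10]
enqueue(29) -> [16, 8, 22, 10, 29]
enqueue(24) -> [16, 8, 22, 10, 29, 24]
enqueue(26) -> [16, 8, 22, 10, 29, 24, 26]
enqueue(14) -> [16, 8, 22, 10, 29, 24, 26, 14]
dequeue() returns 16 -> [8, 22, 10, 29, 24, 26, 14]
Final queue (front to back): [8, 22, 10, 29, 24, 26, 14]


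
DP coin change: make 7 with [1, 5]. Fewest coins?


dp[0]=0; dp[i]=1+min(dp[i-c] for c in coins)
...dp[2]=2, dp[3]=3, dp[4]=4, dp[5]=1, dp[6]=2, dp[7]=3
Minimum coins for 7 = 3


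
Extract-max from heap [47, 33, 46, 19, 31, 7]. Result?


Max = 47
Replace root with last, heapify down
Resulting heap: [46, 33, 7, 19, 31]


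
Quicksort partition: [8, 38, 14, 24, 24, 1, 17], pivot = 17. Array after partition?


Elements <= 17 go left of pivot.
Result: [8, 14, 1, 17, 24, 38, 24], pivot at index 3


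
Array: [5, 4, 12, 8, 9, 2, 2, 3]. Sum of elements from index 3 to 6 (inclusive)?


Prefix sums: [0, 5, 9, 21, 29, 38, 40, 42, 45]
Sum[3..6] = prefix[7] - prefix[3] = 42 - 21 = 21


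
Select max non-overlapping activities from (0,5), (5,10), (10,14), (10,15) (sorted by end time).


Greedy: pick earliest-ending, then skip overlaps.
Selected (3 activities): [(0, 5), (5, 10), (10, 14)]


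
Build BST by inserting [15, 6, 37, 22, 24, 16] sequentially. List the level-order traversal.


Root = 15; build tree by BST insertion.
Level-Order traversal: [15, 6, 37, 22, 16, 24]


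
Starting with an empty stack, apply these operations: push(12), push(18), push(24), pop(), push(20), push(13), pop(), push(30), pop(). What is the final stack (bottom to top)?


push(12) -> [12]
push(18) -> [12, 18]
push(24) -> [12, 18, 24]
pop() returns 24 -> [12, 18]
push(20) -> [12, 18, 20]
push(13) -> [12, 18, 20, 13]
pop() returns 13 -> [12, 18, 20]
push(30) -> [12, 18, 20, 30]
pop() returns 30 -> [12, 18, 20]
Final stack (bottom to top): [12, 18, 20]


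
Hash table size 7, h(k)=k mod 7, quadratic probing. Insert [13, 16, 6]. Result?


Insertions: 13->slot 6; 16->slot 2; 6->slot 0
Table: [6, None, 16, None, None, None, 13]


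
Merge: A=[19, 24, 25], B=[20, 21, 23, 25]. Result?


Compare heads, take smaller each step.
Merged: [19, 20, 21, 23, 24, 25, 25]


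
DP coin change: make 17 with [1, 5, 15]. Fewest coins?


dp[0]=0; dp[i]=1+min(dp[i-c] for c in coins)
...dp[12]=4, dp[13]=5, dp[14]=6, dp[15]=1, dp[16]=2, dp[17]=3
Minimum coins for 17 = 3


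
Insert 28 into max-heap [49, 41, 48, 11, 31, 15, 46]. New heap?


Append 28: [49, 41, 48, 11, 31, 15, 46, 28]
Bubble up: swap idx 7(28) with idx 3(11)
Result: [49, 41, 48, 28, 31, 15, 46, 11]


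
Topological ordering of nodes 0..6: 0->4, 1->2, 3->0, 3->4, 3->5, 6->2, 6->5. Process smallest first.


Kahn's algorithm, process smallest node first
Order: [1, 3, 0, 4, 6, 2, 5]


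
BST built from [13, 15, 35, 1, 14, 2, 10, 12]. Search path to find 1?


BST root = 13
Search for 1: compare at each node
Path: [13, 1]


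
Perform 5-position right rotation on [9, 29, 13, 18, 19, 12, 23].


Right rotate by 5: [13, 18, 19, 12, 23, 9, 29]


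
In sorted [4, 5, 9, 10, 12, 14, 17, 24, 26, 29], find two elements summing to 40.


Two pointers: lo=0, hi=9
Found pair: (14, 26) summing to 40


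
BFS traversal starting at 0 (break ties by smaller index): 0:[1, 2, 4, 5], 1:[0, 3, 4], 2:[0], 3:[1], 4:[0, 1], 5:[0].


BFS queue: start with [0]
Visit order: [0, 1, 2, 4, 5, 3]


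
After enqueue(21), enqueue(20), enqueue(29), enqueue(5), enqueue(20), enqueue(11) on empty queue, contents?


enqueue(21) -> [21]
enqueue(20) -> [21, 20]
enqueue(29) -> [21, 20, 29]
enqueue(5) -> [21, 20, 29, 5]
enqueue(20) -> [21, 20, 29, 5, 20]
enqueue(11) -> [21, 20, 29, 5, 20, 11]
Final queue (front to back): [21, 20, 29, 5, 20, 11]


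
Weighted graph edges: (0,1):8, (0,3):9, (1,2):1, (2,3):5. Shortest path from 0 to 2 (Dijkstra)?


Dijkstra from 0:
Distances: {0: 0, 1: 8, 2: 9, 3: 9}
Shortest distance to 2 = 9, path = [0, 1, 2]


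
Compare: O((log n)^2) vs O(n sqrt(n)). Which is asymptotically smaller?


polylogarithmic grows slower than n^1.5
O((log n)^2) is asymptotically smaller; O(n sqrt(n)) grows faster


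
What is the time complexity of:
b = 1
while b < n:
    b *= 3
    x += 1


Per nesting level: O(log n) = O(log n)
Complexity: O(log n)


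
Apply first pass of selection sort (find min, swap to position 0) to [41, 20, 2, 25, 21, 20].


After one pass: [2, 20, 41, 25, 21, 20]


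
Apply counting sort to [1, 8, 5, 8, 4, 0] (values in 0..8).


Count array: [1, 1, 0, 0, 1, 1, 0, 0, 2]
Reconstruct: [0, 1, 4, 5, 8, 8]


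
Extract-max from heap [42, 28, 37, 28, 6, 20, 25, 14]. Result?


Max = 42
Replace root with last, heapify down
Resulting heap: [37, 28, 25, 28, 6, 20, 14]


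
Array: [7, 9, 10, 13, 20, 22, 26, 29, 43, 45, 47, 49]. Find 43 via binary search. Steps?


Search for 43:
[0,11] mid=5 arr[5]=22
[6,11] mid=8 arr[8]=43
Total: 2 comparisons


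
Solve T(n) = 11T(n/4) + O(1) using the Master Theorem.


a=11, b=4, c=0. log_4(11)=1.730 > c=0. Case 1: O(n^log_b(a)) = O(n^1.730)
Complexity: O(n^1.730)


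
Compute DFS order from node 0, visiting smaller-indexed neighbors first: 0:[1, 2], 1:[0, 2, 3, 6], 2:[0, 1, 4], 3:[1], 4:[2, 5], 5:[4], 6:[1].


DFS stack-based: start with [0]
Visit order: [0, 1, 2, 4, 5, 3, 6]


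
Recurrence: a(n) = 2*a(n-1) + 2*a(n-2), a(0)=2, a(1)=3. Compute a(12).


Build bottom-up:
...a(10)=29856, a(11)=81568, a(12)=2*81568+2*29856=222848


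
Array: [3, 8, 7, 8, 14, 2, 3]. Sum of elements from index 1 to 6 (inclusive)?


Prefix sums: [0, 3, 11, 18, 26, 40, 42, 45]
Sum[1..6] = prefix[7] - prefix[1] = 45 - 3 = 42


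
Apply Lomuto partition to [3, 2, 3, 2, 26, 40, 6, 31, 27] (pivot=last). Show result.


Elements <= 27 go left of pivot.
Result: [3, 2, 3, 2, 26, 6, 27, 31, 40], pivot at index 6


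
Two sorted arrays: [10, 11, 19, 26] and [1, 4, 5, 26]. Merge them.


Compare heads, take smaller each step.
Merged: [1, 4, 5, 10, 11, 19, 26, 26]


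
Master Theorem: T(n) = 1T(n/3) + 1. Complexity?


a=1, b=3, c=0. log_3(1)=0 = c=0. Case 2: O(n^c log n) = O(log n)
Complexity: O(log n)


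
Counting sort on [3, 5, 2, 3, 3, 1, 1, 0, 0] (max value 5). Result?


Count array: [2, 2, 1, 3, 0, 1]
Reconstruct: [0, 0, 1, 1, 2, 3, 3, 3, 5]


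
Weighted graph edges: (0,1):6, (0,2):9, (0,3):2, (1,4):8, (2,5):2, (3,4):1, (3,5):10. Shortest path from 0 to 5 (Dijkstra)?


Dijkstra from 0:
Distances: {0: 0, 1: 6, 2: 9, 3: 2, 4: 3, 5: 11}
Shortest distance to 5 = 11, path = [0, 2, 5]


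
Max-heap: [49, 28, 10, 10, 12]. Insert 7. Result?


Append 7: [49, 28, 10, 10, 12, 7]
Bubble up: no swaps needed
Result: [49, 28, 10, 10, 12, 7]


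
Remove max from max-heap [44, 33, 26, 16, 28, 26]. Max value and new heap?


Max = 44
Replace root with last, heapify down
Resulting heap: [33, 28, 26, 16, 26]


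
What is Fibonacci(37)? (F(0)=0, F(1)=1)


F(n)=F(n-1)+F(n-2)
...F(35)=9227465, F(36)=14930352, F(37)=24157817


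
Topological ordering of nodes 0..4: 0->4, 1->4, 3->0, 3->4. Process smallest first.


Kahn's algorithm, process smallest node first
Order: [1, 2, 3, 0, 4]


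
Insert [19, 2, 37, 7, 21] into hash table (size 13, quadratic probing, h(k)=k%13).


Insertions: 19->slot 6; 2->slot 2; 37->slot 11; 7->slot 7; 21->slot 8
Table: [None, None, 2, None, None, None, 19, 7, 21, None, None, 37, None]


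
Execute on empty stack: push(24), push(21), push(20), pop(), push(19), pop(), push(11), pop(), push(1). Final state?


push(24) -> [24]
push(21) -> [24, 21]
push(20) -> [24, 21, 20]
pop() returns 20 -> [24, 21]
push(19) -> [24, 21, 19]
pop() returns 19 -> [24, 21]
push(11) -> [24, 21, 11]
pop() returns 11 -> [24, 21]
push(1) -> [24, 21, 1]
Final stack (bottom to top): [24, 21, 1]


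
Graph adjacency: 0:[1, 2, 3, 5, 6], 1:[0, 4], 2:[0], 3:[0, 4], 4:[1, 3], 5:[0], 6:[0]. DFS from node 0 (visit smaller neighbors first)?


DFS stack-based: start with [0]
Visit order: [0, 1, 4, 3, 2, 5, 6]


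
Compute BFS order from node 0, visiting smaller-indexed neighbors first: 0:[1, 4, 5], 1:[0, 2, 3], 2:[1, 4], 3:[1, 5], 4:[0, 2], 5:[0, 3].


BFS queue: start with [0]
Visit order: [0, 1, 4, 5, 2, 3]


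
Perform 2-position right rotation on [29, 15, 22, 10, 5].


Right rotate by 2: [10, 5, 29, 15, 22]


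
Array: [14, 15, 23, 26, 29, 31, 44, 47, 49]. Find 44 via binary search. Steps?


Search for 44:
[0,8] mid=4 arr[4]=29
[5,8] mid=6 arr[6]=44
Total: 2 comparisons


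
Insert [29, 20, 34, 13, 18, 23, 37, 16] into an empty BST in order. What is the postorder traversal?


Root = 29; build tree by BST insertion.
Postorder traversal: [16, 18, 13, 23, 20, 37, 34, 29]


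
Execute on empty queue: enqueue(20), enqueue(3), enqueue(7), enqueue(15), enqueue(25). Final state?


enqueue(20) -> [20]
enqueue(3) -> [20, 3]
enqueue(7) -> [20, 3, 7]
enqueue(15) -> [20, 3, 7, 15]
enqueue(25) -> [20, 3, 7, 15, 25]
Final queue (front to back): [20, 3, 7, 15, 25]


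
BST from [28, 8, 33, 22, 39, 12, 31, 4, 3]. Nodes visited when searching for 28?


BST root = 28
Search for 28: compare at each node
Path: [28]


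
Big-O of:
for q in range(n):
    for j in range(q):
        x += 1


Per nesting level: O(n) * O(n) [triangular over q] = O(n^2)
Complexity: O(n^2)


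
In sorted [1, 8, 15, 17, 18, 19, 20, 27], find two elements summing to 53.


Two pointers: lo=0, hi=7
No pair sums to 53


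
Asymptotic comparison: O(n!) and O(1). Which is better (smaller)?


constant grows slower than factorial
O(1) is asymptotically smaller; O(n!) grows faster


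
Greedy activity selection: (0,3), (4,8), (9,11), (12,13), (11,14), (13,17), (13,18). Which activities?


Greedy: pick earliest-ending, then skip overlaps.
Selected (5 activities): [(0, 3), (4, 8), (9, 11), (12, 13), (13, 17)]


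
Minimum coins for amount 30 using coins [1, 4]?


dp[0]=0; dp[i]=1+min(dp[i-c] for c in coins)
...dp[25]=7, dp[26]=8, dp[27]=9, dp[28]=7, dp[29]=8, dp[30]=9
Minimum coins for 30 = 9


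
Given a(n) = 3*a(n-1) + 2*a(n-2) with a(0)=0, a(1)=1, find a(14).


Build bottom-up:
...a(12)=1010295, a(13)=3598219, a(14)=3*3598219+2*1010295=12815247


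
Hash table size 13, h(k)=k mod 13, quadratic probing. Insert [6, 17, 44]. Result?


Insertions: 6->slot 6; 17->slot 4; 44->slot 5
Table: [None, None, None, None, 17, 44, 6, None, None, None, None, None, None]


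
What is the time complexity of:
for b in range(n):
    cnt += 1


Per nesting level: O(n) = O(n)
Complexity: O(n)


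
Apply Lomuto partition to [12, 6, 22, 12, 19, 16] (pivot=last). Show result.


Elements <= 16 go left of pivot.
Result: [12, 6, 12, 16, 19, 22], pivot at index 3


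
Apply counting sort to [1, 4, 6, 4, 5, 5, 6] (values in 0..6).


Count array: [0, 1, 0, 0, 2, 2, 2]
Reconstruct: [1, 4, 4, 5, 5, 6, 6]


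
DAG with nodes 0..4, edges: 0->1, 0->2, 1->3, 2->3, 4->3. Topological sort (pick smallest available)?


Kahn's algorithm, process smallest node first
Order: [0, 1, 2, 4, 3]


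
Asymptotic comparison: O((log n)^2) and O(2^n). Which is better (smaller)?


polylogarithmic grows slower than exponential
O((log n)^2) is asymptotically smaller; O(2^n) grows faster


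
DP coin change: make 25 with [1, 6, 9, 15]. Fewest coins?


dp[0]=0; dp[i]=1+min(dp[i-c] for c in coins)
...dp[20]=4, dp[21]=2, dp[22]=3, dp[23]=4, dp[24]=2, dp[25]=3
Minimum coins for 25 = 3


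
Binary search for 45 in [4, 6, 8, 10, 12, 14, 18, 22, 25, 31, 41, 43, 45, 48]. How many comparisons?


Search for 45:
[0,13] mid=6 arr[6]=18
[7,13] mid=10 arr[10]=41
[11,13] mid=12 arr[12]=45
Total: 3 comparisons


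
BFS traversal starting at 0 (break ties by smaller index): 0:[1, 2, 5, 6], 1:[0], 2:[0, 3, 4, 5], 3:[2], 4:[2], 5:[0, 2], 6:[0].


BFS queue: start with [0]
Visit order: [0, 1, 2, 5, 6, 3, 4]


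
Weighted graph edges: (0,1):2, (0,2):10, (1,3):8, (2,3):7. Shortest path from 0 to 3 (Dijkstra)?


Dijkstra from 0:
Distances: {0: 0, 1: 2, 2: 10, 3: 10}
Shortest distance to 3 = 10, path = [0, 1, 3]


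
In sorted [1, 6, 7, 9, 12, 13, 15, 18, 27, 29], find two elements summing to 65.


Two pointers: lo=0, hi=9
No pair sums to 65


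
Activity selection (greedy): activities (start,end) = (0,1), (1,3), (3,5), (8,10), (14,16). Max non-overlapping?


Greedy: pick earliest-ending, then skip overlaps.
Selected (5 activities): [(0, 1), (1, 3), (3, 5), (8, 10), (14, 16)]


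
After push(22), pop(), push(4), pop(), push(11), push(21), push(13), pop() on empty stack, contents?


push(22) -> [22]
pop() returns 22 -> []
push(4) -> [4]
pop() returns 4 -> []
push(11) -> [11]
push(21) -> [11, 21]
push(13) -> [11, 21, 13]
pop() returns 13 -> [11, 21]
Final stack (bottom to top): [11, 21]


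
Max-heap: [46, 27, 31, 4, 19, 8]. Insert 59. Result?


Append 59: [46, 27, 31, 4, 19, 8, 59]
Bubble up: swap idx 6(59) with idx 2(31); swap idx 2(59) with idx 0(46)
Result: [59, 27, 46, 4, 19, 8, 31]


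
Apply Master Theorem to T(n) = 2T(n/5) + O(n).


a=2, b=5, c=1. log_5(2)=0.431 < c=1. Case 3: O(n^c) = O(n)
Complexity: O(n)


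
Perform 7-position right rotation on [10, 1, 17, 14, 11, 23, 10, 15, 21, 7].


Right rotate by 7: [14, 11, 23, 10, 15, 21, 7, 10, 1, 17]


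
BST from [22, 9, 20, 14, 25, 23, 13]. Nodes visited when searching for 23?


BST root = 22
Search for 23: compare at each node
Path: [22, 25, 23]


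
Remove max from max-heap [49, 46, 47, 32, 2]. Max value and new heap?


Max = 49
Replace root with last, heapify down
Resulting heap: [47, 46, 2, 32]


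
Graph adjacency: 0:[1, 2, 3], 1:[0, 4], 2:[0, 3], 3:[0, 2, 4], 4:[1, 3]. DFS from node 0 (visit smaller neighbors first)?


DFS stack-based: start with [0]
Visit order: [0, 1, 4, 3, 2]


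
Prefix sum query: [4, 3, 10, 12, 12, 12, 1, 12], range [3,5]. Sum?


Prefix sums: [0, 4, 7, 17, 29, 41, 53, 54, 66]
Sum[3..5] = prefix[6] - prefix[3] = 53 - 17 = 36


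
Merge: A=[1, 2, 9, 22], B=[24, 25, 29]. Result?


Compare heads, take smaller each step.
Merged: [1, 2, 9, 22, 24, 25, 29]


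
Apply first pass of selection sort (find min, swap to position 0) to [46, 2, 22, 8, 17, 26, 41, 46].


After one pass: [2, 46, 22, 8, 17, 26, 41, 46]


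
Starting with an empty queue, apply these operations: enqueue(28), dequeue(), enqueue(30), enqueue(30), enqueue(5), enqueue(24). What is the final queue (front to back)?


enqueue(28) -> [28]
dequeue() returns 28 -> []
enqueue(30) -> [30]
enqueue(30) -> [30, 30]
enqueue(5) -> [30, 30, 5]
enqueue(24) -> [30, 30, 5, 24]
Final queue (front to back): [30, 30, 5, 24]


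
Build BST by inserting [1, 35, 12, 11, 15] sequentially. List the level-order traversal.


Root = 1; build tree by BST insertion.
Level-Order traversal: [1, 35, 12, 11, 15]


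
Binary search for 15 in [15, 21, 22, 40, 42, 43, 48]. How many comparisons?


Search for 15:
[0,6] mid=3 arr[3]=40
[0,2] mid=1 arr[1]=21
[0,0] mid=0 arr[0]=15
Total: 3 comparisons


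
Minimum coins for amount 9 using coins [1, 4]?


dp[0]=0; dp[i]=1+min(dp[i-c] for c in coins)
...dp[4]=1, dp[5]=2, dp[6]=3, dp[7]=4, dp[8]=2, dp[9]=3
Minimum coins for 9 = 3


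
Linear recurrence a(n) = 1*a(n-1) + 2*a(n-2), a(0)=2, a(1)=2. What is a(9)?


Build bottom-up:
...a(7)=170, a(8)=342, a(9)=1*342+2*170=682


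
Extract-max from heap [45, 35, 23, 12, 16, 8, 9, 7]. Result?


Max = 45
Replace root with last, heapify down
Resulting heap: [35, 16, 23, 12, 7, 8, 9]


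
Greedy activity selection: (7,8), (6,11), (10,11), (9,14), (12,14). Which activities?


Greedy: pick earliest-ending, then skip overlaps.
Selected (3 activities): [(7, 8), (10, 11), (12, 14)]


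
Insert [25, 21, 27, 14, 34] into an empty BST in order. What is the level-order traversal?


Root = 25; build tree by BST insertion.
Level-Order traversal: [25, 21, 27, 14, 34]


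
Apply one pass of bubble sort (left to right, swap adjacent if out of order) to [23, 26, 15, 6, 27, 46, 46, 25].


After one pass: [23, 15, 6, 26, 27, 46, 25, 46]


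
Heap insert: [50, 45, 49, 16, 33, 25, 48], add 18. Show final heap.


Append 18: [50, 45, 49, 16, 33, 25, 48, 18]
Bubble up: swap idx 7(18) with idx 3(16)
Result: [50, 45, 49, 18, 33, 25, 48, 16]


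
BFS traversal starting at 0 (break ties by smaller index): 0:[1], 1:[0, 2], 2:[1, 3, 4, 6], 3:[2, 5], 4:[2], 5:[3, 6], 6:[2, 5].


BFS queue: start with [0]
Visit order: [0, 1, 2, 3, 4, 6, 5]


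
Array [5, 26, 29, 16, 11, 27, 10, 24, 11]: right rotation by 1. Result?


Right rotate by 1: [11, 5, 26, 29, 16, 11, 27, 10, 24]


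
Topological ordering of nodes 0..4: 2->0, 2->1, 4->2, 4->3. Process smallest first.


Kahn's algorithm, process smallest node first
Order: [4, 2, 0, 1, 3]


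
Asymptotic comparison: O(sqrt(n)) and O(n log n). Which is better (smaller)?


sublinear grows slower than linearithmic
O(sqrt(n)) is asymptotically smaller; O(n log n) grows faster


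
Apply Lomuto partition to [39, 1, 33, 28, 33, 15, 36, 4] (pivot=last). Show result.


Elements <= 4 go left of pivot.
Result: [1, 4, 33, 28, 33, 15, 36, 39], pivot at index 1


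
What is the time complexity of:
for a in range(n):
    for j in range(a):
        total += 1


Per nesting level: O(n) * O(n) [triangular over a] = O(n^2)
Complexity: O(n^2)


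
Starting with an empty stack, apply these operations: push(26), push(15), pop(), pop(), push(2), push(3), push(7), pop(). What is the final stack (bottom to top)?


push(26) -> [26]
push(15) -> [26, 15]
pop() returns 15 -> [26]
pop() returns 26 -> []
push(2) -> [2]
push(3) -> [2, 3]
push(7) -> [2, 3, 7]
pop() returns 7 -> [2, 3]
Final stack (bottom to top): [2, 3]


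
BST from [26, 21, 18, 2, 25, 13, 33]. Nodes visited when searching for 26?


BST root = 26
Search for 26: compare at each node
Path: [26]


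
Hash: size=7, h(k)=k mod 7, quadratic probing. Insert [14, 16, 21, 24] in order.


Insertions: 14->slot 0; 16->slot 2; 21->slot 1; 24->slot 3
Table: [14, 21, 16, 24, None, None, None]


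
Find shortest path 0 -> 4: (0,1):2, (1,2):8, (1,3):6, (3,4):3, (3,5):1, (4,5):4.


Dijkstra from 0:
Distances: {0: 0, 1: 2, 2: 10, 3: 8, 4: 11, 5: 9}
Shortest distance to 4 = 11, path = [0, 1, 3, 4]


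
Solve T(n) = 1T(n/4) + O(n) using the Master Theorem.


a=1, b=4, c=1. log_4(1)=0 < c=1. Case 3: O(n^c) = O(n)
Complexity: O(n)


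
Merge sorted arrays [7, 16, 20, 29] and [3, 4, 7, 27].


Compare heads, take smaller each step.
Merged: [3, 4, 7, 7, 16, 20, 27, 29]


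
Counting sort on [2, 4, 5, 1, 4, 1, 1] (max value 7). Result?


Count array: [0, 3, 1, 0, 2, 1, 0, 0]
Reconstruct: [1, 1, 1, 2, 4, 4, 5]


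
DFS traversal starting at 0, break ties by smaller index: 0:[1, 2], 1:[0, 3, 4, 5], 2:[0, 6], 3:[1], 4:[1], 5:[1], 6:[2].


DFS stack-based: start with [0]
Visit order: [0, 1, 3, 4, 5, 2, 6]


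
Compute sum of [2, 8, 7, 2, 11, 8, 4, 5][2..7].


Prefix sums: [0, 2, 10, 17, 19, 30, 38, 42, 47]
Sum[2..7] = prefix[8] - prefix[2] = 47 - 10 = 37


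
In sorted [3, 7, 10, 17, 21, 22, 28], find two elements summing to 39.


Two pointers: lo=0, hi=6
Found pair: (17, 22) summing to 39


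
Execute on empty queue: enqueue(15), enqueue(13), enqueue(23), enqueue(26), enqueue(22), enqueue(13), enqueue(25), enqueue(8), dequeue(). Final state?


enqueue(15) -> [15]
enqueue(13) -> [15, 13]
enqueue(23) -> [15, 13, 23]
enqueue(26) -> [15, 13, 23, 26]
enqueue(22) -> [15, 13, 23, 26, 22]
enqueue(13) -> [15, 13, 23, 26, 22, 13]
enqueue(25) -> [15, 13, 23, 26, 22, 13, 25]
enqueue(8) -> [15, 13, 23, 26, 22, 13, 25, 8]
dequeue() returns 15 -> [13, 23, 26, 22, 13, 25, 8]
Final queue (front to back): [13, 23, 26, 22, 13, 25, 8]


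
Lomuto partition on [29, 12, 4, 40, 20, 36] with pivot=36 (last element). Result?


Elements <= 36 go left of pivot.
Result: [29, 12, 4, 20, 36, 40], pivot at index 4


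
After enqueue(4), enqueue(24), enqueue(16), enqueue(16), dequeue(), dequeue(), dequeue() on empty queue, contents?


enqueue(4) -> [4]
enqueue(24) -> [4, 24]
enqueue(16) -> [4, 24, 16]
enqueue(16) -> [4, 24, 16, 16]
dequeue() returns 4 -> [24, 16, 16]
dequeue() returns 24 -> [16, 16]
dequeue() returns 16 -> [16]
Final queue (front to back): [16]


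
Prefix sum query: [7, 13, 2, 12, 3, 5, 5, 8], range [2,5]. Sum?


Prefix sums: [0, 7, 20, 22, 34, 37, 42, 47, 55]
Sum[2..5] = prefix[6] - prefix[2] = 42 - 20 = 22


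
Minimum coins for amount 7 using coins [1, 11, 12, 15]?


dp[0]=0; dp[i]=1+min(dp[i-c] for c in coins)
...dp[2]=2, dp[3]=3, dp[4]=4, dp[5]=5, dp[6]=6, dp[7]=7
Minimum coins for 7 = 7


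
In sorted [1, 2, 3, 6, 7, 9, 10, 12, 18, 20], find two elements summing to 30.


Two pointers: lo=0, hi=9
Found pair: (10, 20) summing to 30


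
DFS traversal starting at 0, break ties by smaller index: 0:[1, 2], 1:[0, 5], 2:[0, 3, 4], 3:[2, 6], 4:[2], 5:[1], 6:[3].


DFS stack-based: start with [0]
Visit order: [0, 1, 5, 2, 3, 6, 4]


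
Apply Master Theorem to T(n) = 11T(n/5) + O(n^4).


a=11, b=5, c=4. log_5(11)=1.490 < c=4. Case 3: O(n^c) = O(n^4)
Complexity: O(n^4)


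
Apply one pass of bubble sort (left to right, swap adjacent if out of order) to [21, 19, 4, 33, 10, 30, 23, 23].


After one pass: [19, 4, 21, 10, 30, 23, 23, 33]


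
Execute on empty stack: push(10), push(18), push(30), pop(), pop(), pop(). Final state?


push(10) -> [10]
push(18) -> [10, 18]
push(30) -> [10, 18, 30]
pop() returns 30 -> [10, 18]
pop() returns 18 -> [10]
pop() returns 10 -> []
Final stack (bottom to top): []


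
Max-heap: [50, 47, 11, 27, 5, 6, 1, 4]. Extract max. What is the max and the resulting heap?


Max = 50
Replace root with last, heapify down
Resulting heap: [47, 27, 11, 4, 5, 6, 1]


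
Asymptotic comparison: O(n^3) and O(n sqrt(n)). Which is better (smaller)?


n^1.5 grows slower than cubic
O(n sqrt(n)) is asymptotically smaller; O(n^3) grows faster


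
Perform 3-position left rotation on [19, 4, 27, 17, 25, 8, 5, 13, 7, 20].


Left rotate by 3: [17, 25, 8, 5, 13, 7, 20, 19, 4, 27]


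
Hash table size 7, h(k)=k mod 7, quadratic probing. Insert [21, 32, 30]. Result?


Insertions: 21->slot 0; 32->slot 4; 30->slot 2
Table: [21, None, 30, None, 32, None, None]


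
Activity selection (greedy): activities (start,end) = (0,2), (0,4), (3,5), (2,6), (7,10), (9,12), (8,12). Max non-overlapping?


Greedy: pick earliest-ending, then skip overlaps.
Selected (3 activities): [(0, 2), (3, 5), (7, 10)]


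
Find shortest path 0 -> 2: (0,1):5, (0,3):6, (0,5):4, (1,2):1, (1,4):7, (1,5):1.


Dijkstra from 0:
Distances: {0: 0, 1: 5, 2: 6, 3: 6, 4: 12, 5: 4}
Shortest distance to 2 = 6, path = [0, 1, 2]


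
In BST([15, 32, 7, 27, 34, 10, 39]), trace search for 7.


BST root = 15
Search for 7: compare at each node
Path: [15, 7]


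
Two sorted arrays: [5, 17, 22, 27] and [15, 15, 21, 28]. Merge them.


Compare heads, take smaller each step.
Merged: [5, 15, 15, 17, 21, 22, 27, 28]


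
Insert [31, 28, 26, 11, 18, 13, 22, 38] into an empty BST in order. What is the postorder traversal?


Root = 31; build tree by BST insertion.
Postorder traversal: [13, 22, 18, 11, 26, 28, 38, 31]


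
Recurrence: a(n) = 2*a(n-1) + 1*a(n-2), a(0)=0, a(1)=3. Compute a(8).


Build bottom-up:
...a(6)=210, a(7)=507, a(8)=2*507+1*210=1224


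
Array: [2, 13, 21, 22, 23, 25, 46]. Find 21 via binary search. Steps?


Search for 21:
[0,6] mid=3 arr[3]=22
[0,2] mid=1 arr[1]=13
[2,2] mid=2 arr[2]=21
Total: 3 comparisons


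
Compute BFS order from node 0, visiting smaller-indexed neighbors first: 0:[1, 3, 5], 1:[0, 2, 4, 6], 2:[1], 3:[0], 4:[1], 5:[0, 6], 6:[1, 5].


BFS queue: start with [0]
Visit order: [0, 1, 3, 5, 2, 4, 6]


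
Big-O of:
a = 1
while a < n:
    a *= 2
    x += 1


Per nesting level: O(log n) = O(log n)
Complexity: O(log n)


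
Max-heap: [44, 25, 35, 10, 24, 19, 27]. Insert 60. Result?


Append 60: [44, 25, 35, 10, 24, 19, 27, 60]
Bubble up: swap idx 7(60) with idx 3(10); swap idx 3(60) with idx 1(25); swap idx 1(60) with idx 0(44)
Result: [60, 44, 35, 25, 24, 19, 27, 10]


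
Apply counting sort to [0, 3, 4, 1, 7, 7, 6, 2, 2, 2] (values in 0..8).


Count array: [1, 1, 3, 1, 1, 0, 1, 2, 0]
Reconstruct: [0, 1, 2, 2, 2, 3, 4, 6, 7, 7]


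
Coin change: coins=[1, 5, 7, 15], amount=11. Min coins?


dp[0]=0; dp[i]=1+min(dp[i-c] for c in coins)
...dp[6]=2, dp[7]=1, dp[8]=2, dp[9]=3, dp[10]=2, dp[11]=3
Minimum coins for 11 = 3


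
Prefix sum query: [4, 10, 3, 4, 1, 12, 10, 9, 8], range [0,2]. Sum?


Prefix sums: [0, 4, 14, 17, 21, 22, 34, 44, 53, 61]
Sum[0..2] = prefix[3] - prefix[0] = 17 - 0 = 17


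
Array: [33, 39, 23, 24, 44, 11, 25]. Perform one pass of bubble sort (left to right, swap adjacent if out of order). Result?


After one pass: [33, 23, 24, 39, 11, 25, 44]


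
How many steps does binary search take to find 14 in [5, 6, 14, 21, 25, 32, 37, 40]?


Search for 14:
[0,7] mid=3 arr[3]=21
[0,2] mid=1 arr[1]=6
[2,2] mid=2 arr[2]=14
Total: 3 comparisons


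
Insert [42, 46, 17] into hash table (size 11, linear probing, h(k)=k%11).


Insertions: 42->slot 9; 46->slot 2; 17->slot 6
Table: [None, None, 46, None, None, None, 17, None, None, 42, None]


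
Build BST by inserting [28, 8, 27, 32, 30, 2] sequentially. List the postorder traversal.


Root = 28; build tree by BST insertion.
Postorder traversal: [2, 27, 8, 30, 32, 28]


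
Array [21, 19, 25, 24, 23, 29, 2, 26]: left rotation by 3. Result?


Left rotate by 3: [24, 23, 29, 2, 26, 21, 19, 25]


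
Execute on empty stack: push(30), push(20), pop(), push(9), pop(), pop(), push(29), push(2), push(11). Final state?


push(30) -> [30]
push(20) -> [30, 20]
pop() returns 20 -> [30]
push(9) -> [30, 9]
pop() returns 9 -> [30]
pop() returns 30 -> []
push(29) -> [29]
push(2) -> [29, 2]
push(11) -> [29, 2, 11]
Final stack (bottom to top): [29, 2, 11]


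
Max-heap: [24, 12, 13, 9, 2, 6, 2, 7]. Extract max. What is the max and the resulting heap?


Max = 24
Replace root with last, heapify down
Resulting heap: [13, 12, 7, 9, 2, 6, 2]


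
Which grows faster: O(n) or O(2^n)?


linear grows slower than exponential
O(n) is asymptotically smaller; O(2^n) grows faster


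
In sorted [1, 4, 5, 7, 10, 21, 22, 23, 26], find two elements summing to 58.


Two pointers: lo=0, hi=8
No pair sums to 58


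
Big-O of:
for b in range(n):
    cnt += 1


Per nesting level: O(n) = O(n)
Complexity: O(n)


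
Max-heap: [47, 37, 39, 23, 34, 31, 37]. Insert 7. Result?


Append 7: [47, 37, 39, 23, 34, 31, 37, 7]
Bubble up: no swaps needed
Result: [47, 37, 39, 23, 34, 31, 37, 7]


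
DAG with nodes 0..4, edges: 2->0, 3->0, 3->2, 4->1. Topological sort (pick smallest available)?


Kahn's algorithm, process smallest node first
Order: [3, 2, 0, 4, 1]


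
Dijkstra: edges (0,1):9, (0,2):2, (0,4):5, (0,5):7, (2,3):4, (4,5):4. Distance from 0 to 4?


Dijkstra from 0:
Distances: {0: 0, 1: 9, 2: 2, 3: 6, 4: 5, 5: 7}
Shortest distance to 4 = 5, path = [0, 4]


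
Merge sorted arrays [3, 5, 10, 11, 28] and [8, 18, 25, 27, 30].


Compare heads, take smaller each step.
Merged: [3, 5, 8, 10, 11, 18, 25, 27, 28, 30]


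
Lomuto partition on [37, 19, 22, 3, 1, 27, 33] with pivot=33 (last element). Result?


Elements <= 33 go left of pivot.
Result: [19, 22, 3, 1, 27, 33, 37], pivot at index 5


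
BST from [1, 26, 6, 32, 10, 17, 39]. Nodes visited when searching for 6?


BST root = 1
Search for 6: compare at each node
Path: [1, 26, 6]


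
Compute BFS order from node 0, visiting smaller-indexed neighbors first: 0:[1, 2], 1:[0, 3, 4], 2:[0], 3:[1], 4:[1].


BFS queue: start with [0]
Visit order: [0, 1, 2, 3, 4]


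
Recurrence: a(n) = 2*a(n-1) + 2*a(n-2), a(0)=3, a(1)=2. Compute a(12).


Build bottom-up:
...a(10)=28064, a(11)=76672, a(12)=2*76672+2*28064=209472


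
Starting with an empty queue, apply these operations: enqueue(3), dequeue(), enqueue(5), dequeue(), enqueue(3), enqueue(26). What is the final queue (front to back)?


enqueue(3) -> [3]
dequeue() returns 3 -> []
enqueue(5) -> [5]
dequeue() returns 5 -> []
enqueue(3) -> [3]
enqueue(26) -> [3, 26]
Final queue (front to back): [3, 26]


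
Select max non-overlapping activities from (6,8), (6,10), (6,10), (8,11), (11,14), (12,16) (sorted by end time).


Greedy: pick earliest-ending, then skip overlaps.
Selected (3 activities): [(6, 8), (8, 11), (11, 14)]


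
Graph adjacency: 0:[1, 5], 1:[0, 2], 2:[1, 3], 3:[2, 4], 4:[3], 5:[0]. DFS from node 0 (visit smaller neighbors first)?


DFS stack-based: start with [0]
Visit order: [0, 1, 2, 3, 4, 5]


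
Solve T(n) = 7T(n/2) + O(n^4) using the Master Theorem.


a=7, b=2, c=4. log_2(7)=2.807 < c=4. Case 3: O(n^c) = O(n^4)
Complexity: O(n^4)


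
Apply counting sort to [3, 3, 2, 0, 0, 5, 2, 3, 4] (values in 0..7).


Count array: [2, 0, 2, 3, 1, 1, 0, 0]
Reconstruct: [0, 0, 2, 2, 3, 3, 3, 4, 5]


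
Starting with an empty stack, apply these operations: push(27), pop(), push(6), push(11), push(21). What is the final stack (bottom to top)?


push(27) -> [27]
pop() returns 27 -> []
push(6) -> [6]
push(11) -> [6, 11]
push(21) -> [6, 11, 21]
Final stack (bottom to top): [6, 11, 21]


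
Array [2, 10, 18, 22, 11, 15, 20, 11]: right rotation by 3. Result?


Right rotate by 3: [15, 20, 11, 2, 10, 18, 22, 11]


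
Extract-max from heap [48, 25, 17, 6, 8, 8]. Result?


Max = 48
Replace root with last, heapify down
Resulting heap: [25, 8, 17, 6, 8]


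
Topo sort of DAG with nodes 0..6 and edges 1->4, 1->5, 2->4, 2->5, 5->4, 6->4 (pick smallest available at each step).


Kahn's algorithm, process smallest node first
Order: [0, 1, 2, 3, 5, 6, 4]


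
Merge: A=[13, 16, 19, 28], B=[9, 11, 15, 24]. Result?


Compare heads, take smaller each step.
Merged: [9, 11, 13, 15, 16, 19, 24, 28]


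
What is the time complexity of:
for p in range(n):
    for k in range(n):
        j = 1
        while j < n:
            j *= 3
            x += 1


Per nesting level: O(n) * O(n) * O(log n) = O(n^2 log n)
Complexity: O(n^2 log n)


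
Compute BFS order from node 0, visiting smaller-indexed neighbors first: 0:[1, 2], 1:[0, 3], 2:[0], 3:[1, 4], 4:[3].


BFS queue: start with [0]
Visit order: [0, 1, 2, 3, 4]


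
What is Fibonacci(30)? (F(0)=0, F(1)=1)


F(n)=F(n-1)+F(n-2)
...F(28)=317811, F(29)=514229, F(30)=832040


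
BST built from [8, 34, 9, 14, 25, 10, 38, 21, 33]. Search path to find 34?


BST root = 8
Search for 34: compare at each node
Path: [8, 34]


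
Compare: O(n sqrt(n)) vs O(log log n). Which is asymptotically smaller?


double-logarithmic grows slower than n^1.5
O(log log n) is asymptotically smaller; O(n sqrt(n)) grows faster
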